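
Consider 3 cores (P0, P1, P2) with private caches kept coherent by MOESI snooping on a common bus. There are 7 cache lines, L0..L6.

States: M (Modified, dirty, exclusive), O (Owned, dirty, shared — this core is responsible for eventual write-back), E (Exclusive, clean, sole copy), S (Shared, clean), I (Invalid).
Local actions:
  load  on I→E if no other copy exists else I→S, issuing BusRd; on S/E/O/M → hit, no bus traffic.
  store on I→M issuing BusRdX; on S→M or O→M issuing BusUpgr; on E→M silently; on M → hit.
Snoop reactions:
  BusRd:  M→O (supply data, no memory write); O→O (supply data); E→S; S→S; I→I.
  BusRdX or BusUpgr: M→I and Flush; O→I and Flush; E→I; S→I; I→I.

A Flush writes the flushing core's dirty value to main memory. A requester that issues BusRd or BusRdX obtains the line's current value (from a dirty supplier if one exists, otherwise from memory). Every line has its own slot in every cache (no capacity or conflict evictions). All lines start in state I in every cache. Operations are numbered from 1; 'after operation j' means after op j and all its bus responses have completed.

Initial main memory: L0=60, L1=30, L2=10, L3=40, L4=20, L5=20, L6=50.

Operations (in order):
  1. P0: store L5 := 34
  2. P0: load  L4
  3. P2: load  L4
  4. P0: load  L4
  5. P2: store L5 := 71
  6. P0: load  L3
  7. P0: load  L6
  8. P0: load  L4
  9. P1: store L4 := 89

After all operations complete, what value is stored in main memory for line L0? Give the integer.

1. P0: store L5 := 34  bus=[BusRdX]  L5: P0=M P1=I P2=I  mem[L5]=20
2. P0: load  L4  bus=[BusRd]  L4: P0=E P1=I P2=I  mem[L4]=20
3. P2: load  L4  bus=[BusRd]  L4: P0=S P1=I P2=S  mem[L4]=20
4. P0: load  L4  bus=[-]  L4: P0=S P1=I P2=S  mem[L4]=20
5. P2: store L5 := 71  bus=[BusRdX,Flush]  L5: P0=I P1=I P2=M  mem[L5]=34
6. P0: load  L3  bus=[BusRd]  L3: P0=E P1=I P2=I  mem[L3]=40
7. P0: load  L6  bus=[BusRd]  L6: P0=E P1=I P2=I  mem[L6]=50
8. P0: load  L4  bus=[-]  L4: P0=S P1=I P2=S  mem[L4]=20
9. P1: store L4 := 89  bus=[BusRdX]  L4: P0=I P1=M P2=I  mem[L4]=20

memory[L0] = 60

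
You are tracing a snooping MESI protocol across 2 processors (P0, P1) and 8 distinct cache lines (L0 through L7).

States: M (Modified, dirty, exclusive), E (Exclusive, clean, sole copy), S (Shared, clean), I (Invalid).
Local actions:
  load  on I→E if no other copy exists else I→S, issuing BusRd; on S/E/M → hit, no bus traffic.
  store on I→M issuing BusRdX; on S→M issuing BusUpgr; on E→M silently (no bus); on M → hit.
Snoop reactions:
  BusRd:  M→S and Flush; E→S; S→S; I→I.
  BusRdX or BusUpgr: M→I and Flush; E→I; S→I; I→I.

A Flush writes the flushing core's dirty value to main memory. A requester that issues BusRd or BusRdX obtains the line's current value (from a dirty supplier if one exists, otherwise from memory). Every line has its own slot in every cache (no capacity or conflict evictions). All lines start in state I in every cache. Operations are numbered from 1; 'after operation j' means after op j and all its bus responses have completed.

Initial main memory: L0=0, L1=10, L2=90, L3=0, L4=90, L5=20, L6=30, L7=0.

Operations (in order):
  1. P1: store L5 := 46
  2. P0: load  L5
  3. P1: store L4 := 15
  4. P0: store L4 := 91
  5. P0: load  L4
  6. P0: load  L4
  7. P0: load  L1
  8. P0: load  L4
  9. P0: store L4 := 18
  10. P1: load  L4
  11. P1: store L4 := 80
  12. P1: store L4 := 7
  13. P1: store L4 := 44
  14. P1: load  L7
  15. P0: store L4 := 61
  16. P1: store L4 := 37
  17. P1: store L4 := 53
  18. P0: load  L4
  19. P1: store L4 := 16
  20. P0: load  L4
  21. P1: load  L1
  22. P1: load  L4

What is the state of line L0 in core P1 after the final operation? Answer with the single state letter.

  op1 P1: store L5 := 46 → I/M on L5; bus BusRdX; mem=20
  op2 P0: load  L5 → S/S on L5; bus BusRd Flush; mem=46
  op3 P1: store L4 := 15 → I/M on L4; bus BusRdX; mem=90
  op4 P0: store L4 := 91 → M/I on L4; bus BusRdX Flush; mem=15
  op5 P0: load  L4 → M/I on L4; bus (none); mem=15
  op6 P0: load  L4 → M/I on L4; bus (none); mem=15
  op7 P0: load  L1 → E/I on L1; bus BusRd; mem=10
  op8 P0: load  L4 → M/I on L4; bus (none); mem=15
  op9 P0: store L4 := 18 → M/I on L4; bus (none); mem=15
  op10 P1: load  L4 → S/S on L4; bus BusRd Flush; mem=18
  op11 P1: store L4 := 80 → I/M on L4; bus BusUpgr; mem=18
  op12 P1: store L4 := 7 → I/M on L4; bus (none); mem=18
  op13 P1: store L4 := 44 → I/M on L4; bus (none); mem=18
  op14 P1: load  L7 → I/E on L7; bus BusRd; mem=0
  op15 P0: store L4 := 61 → M/I on L4; bus BusRdX Flush; mem=44
  op16 P1: store L4 := 37 → I/M on L4; bus BusRdX Flush; mem=61
  op17 P1: store L4 := 53 → I/M on L4; bus (none); mem=61
  op18 P0: load  L4 → S/S on L4; bus BusRd Flush; mem=53
  op19 P1: store L4 := 16 → I/M on L4; bus BusUpgr; mem=53
  op20 P0: load  L4 → S/S on L4; bus BusRd Flush; mem=16
  op21 P1: load  L1 → S/S on L1; bus BusRd; mem=10
  op22 P1: load  L4 → S/S on L4; bus (none); mem=16

state = I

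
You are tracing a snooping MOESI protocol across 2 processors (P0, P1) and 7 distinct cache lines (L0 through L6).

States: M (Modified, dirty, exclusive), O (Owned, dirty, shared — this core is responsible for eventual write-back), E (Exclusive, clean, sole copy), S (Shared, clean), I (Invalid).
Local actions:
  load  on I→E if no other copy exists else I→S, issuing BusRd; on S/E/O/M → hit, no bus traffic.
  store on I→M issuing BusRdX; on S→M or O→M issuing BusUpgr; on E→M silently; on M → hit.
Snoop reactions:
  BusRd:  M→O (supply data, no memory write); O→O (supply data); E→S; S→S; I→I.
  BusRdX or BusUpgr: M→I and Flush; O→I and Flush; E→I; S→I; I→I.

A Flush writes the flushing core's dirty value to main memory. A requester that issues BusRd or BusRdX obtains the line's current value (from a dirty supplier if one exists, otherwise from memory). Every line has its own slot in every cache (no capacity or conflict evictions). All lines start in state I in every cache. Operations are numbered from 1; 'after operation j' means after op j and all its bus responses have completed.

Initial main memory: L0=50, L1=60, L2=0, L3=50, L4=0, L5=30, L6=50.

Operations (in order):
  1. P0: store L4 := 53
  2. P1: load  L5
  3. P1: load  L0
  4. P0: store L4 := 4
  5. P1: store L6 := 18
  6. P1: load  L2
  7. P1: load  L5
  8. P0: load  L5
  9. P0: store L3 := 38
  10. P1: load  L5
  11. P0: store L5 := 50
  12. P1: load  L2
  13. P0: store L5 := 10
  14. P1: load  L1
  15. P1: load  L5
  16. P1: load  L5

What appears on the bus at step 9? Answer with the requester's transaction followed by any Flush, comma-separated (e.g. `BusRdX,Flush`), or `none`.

bus = BusRdX

[1] P0: store L4 := 53 | P0:M(53), P1:I | bus: BusRdX
[2] P1: load  L5 | P0:I, P1:E(30) | bus: BusRd
[3] P1: load  L0 | P0:I, P1:E(50) | bus: BusRd
[4] P0: store L4 := 4 | P0:M(4), P1:I | bus: none
[5] P1: store L6 := 18 | P0:I, P1:M(18) | bus: BusRdX
[6] P1: load  L2 | P0:I, P1:E(0) | bus: BusRd
[7] P1: load  L5 | P0:I, P1:E(30) | bus: none
[8] P0: load  L5 | P0:S(30), P1:S(30) | bus: BusRd
[9] P0: store L3 := 38 | P0:M(38), P1:I | bus: BusRdX
[10] P1: load  L5 | P0:S(30), P1:S(30) | bus: none
[11] P0: store L5 := 50 | P0:M(50), P1:I | bus: BusUpgr
[12] P1: load  L2 | P0:I, P1:E(0) | bus: none
[13] P0: store L5 := 10 | P0:M(10), P1:I | bus: none
[14] P1: load  L1 | P0:I, P1:E(60) | bus: BusRd
[15] P1: load  L5 | P0:O(10), P1:S(10) | bus: BusRd
[16] P1: load  L5 | P0:O(10), P1:S(10) | bus: none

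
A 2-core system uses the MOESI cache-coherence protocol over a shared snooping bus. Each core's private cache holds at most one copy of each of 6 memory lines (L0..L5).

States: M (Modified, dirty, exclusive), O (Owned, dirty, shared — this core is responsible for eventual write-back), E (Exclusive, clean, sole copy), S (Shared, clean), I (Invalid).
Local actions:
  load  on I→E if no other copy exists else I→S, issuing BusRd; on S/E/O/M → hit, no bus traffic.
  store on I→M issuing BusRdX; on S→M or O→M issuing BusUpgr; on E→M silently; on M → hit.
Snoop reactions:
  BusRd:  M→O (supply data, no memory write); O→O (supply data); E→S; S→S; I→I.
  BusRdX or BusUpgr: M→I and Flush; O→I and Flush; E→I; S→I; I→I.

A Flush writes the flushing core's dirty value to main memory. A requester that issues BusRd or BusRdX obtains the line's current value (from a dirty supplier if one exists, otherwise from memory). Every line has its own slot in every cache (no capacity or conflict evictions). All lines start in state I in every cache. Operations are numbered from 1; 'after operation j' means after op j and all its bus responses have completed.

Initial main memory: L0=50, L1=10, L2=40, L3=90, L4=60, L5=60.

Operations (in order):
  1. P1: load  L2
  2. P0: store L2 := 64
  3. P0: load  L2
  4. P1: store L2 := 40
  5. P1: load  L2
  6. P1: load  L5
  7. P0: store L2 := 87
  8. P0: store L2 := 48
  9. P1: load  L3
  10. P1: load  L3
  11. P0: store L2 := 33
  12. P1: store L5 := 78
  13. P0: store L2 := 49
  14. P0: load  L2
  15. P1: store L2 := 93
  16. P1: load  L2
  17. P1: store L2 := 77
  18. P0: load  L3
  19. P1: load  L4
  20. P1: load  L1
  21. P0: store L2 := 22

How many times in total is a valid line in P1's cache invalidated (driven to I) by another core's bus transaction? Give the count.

invalidations = 3

  op1 P1: load  L2 → I/E on L2; bus BusRd; mem=40
  op2 P0: store L2 := 64 → M/I on L2; bus BusRdX; mem=40
  op3 P0: load  L2 → M/I on L2; bus (none); mem=40
  op4 P1: store L2 := 40 → I/M on L2; bus BusRdX Flush; mem=64
  op5 P1: load  L2 → I/M on L2; bus (none); mem=64
  op6 P1: load  L5 → I/E on L5; bus BusRd; mem=60
  op7 P0: store L2 := 87 → M/I on L2; bus BusRdX Flush; mem=40
  op8 P0: store L2 := 48 → M/I on L2; bus (none); mem=40
  op9 P1: load  L3 → I/E on L3; bus BusRd; mem=90
  op10 P1: load  L3 → I/E on L3; bus (none); mem=90
  op11 P0: store L2 := 33 → M/I on L2; bus (none); mem=40
  op12 P1: store L5 := 78 → I/M on L5; bus (none); mem=60
  op13 P0: store L2 := 49 → M/I on L2; bus (none); mem=40
  op14 P0: load  L2 → M/I on L2; bus (none); mem=40
  op15 P1: store L2 := 93 → I/M on L2; bus BusRdX Flush; mem=49
  op16 P1: load  L2 → I/M on L2; bus (none); mem=49
  op17 P1: store L2 := 77 → I/M on L2; bus (none); mem=49
  op18 P0: load  L3 → S/S on L3; bus BusRd; mem=90
  op19 P1: load  L4 → I/E on L4; bus BusRd; mem=60
  op20 P1: load  L1 → I/E on L1; bus BusRd; mem=10
  op21 P0: store L2 := 22 → M/I on L2; bus BusRdX Flush; mem=77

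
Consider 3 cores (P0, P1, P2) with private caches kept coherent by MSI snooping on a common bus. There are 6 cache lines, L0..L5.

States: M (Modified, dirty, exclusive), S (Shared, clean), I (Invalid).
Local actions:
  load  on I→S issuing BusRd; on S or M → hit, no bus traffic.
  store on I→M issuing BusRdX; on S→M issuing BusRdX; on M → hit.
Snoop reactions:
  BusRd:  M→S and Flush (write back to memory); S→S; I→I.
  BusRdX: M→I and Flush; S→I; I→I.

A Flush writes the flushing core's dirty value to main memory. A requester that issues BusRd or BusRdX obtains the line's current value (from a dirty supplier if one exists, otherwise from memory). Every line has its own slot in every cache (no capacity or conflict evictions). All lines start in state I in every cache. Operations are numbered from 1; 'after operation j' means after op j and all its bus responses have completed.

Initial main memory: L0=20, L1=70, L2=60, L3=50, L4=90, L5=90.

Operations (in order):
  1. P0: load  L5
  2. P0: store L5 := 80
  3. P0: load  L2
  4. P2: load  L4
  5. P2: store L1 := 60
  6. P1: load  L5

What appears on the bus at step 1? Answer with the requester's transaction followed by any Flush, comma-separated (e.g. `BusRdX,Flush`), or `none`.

bus = BusRd

  op1 P0: load  L5 → S/I/I on L5; bus BusRd; mem=90
  op2 P0: store L5 := 80 → M/I/I on L5; bus BusRdX; mem=90
  op3 P0: load  L2 → S/I/I on L2; bus BusRd; mem=60
  op4 P2: load  L4 → I/I/S on L4; bus BusRd; mem=90
  op5 P2: store L1 := 60 → I/I/M on L1; bus BusRdX; mem=70
  op6 P1: load  L5 → S/S/I on L5; bus BusRd Flush; mem=80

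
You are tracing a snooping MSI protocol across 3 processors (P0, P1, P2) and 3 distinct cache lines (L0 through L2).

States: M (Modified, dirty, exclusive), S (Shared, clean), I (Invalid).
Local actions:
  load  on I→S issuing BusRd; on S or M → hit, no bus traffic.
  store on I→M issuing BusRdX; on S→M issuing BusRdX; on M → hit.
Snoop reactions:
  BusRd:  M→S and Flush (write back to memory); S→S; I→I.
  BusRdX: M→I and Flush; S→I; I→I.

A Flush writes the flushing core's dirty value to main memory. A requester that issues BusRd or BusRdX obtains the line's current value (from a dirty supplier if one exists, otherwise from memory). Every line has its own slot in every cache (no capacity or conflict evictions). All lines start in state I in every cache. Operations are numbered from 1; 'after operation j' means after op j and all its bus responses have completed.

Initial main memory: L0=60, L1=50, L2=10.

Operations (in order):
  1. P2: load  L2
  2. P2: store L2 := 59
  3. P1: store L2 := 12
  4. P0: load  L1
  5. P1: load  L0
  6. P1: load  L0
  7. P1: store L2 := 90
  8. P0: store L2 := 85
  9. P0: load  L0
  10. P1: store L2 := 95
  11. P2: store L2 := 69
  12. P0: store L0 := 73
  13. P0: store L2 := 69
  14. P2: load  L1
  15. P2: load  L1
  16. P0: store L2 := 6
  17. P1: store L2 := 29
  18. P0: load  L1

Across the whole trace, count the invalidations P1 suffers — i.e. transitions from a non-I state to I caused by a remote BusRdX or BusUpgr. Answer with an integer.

1. P2: load  L2  bus=[BusRd]  L2: P0=I P1=I P2=S  mem[L2]=10
2. P2: store L2 := 59  bus=[BusRdX]  L2: P0=I P1=I P2=M  mem[L2]=10
3. P1: store L2 := 12  bus=[BusRdX,Flush]  L2: P0=I P1=M P2=I  mem[L2]=59
4. P0: load  L1  bus=[BusRd]  L1: P0=S P1=I P2=I  mem[L1]=50
5. P1: load  L0  bus=[BusRd]  L0: P0=I P1=S P2=I  mem[L0]=60
6. P1: load  L0  bus=[-]  L0: P0=I P1=S P2=I  mem[L0]=60
7. P1: store L2 := 90  bus=[-]  L2: P0=I P1=M P2=I  mem[L2]=59
8. P0: store L2 := 85  bus=[BusRdX,Flush]  L2: P0=M P1=I P2=I  mem[L2]=90
9. P0: load  L0  bus=[BusRd]  L0: P0=S P1=S P2=I  mem[L0]=60
10. P1: store L2 := 95  bus=[BusRdX,Flush]  L2: P0=I P1=M P2=I  mem[L2]=85
11. P2: store L2 := 69  bus=[BusRdX,Flush]  L2: P0=I P1=I P2=M  mem[L2]=95
12. P0: store L0 := 73  bus=[BusRdX]  L0: P0=M P1=I P2=I  mem[L0]=60
13. P0: store L2 := 69  bus=[BusRdX,Flush]  L2: P0=M P1=I P2=I  mem[L2]=69
14. P2: load  L1  bus=[BusRd]  L1: P0=S P1=I P2=S  mem[L1]=50
15. P2: load  L1  bus=[-]  L1: P0=S P1=I P2=S  mem[L1]=50
16. P0: store L2 := 6  bus=[-]  L2: P0=M P1=I P2=I  mem[L2]=69
17. P1: store L2 := 29  bus=[BusRdX,Flush]  L2: P0=I P1=M P2=I  mem[L2]=6
18. P0: load  L1  bus=[-]  L1: P0=S P1=I P2=S  mem[L1]=50

invalidations = 3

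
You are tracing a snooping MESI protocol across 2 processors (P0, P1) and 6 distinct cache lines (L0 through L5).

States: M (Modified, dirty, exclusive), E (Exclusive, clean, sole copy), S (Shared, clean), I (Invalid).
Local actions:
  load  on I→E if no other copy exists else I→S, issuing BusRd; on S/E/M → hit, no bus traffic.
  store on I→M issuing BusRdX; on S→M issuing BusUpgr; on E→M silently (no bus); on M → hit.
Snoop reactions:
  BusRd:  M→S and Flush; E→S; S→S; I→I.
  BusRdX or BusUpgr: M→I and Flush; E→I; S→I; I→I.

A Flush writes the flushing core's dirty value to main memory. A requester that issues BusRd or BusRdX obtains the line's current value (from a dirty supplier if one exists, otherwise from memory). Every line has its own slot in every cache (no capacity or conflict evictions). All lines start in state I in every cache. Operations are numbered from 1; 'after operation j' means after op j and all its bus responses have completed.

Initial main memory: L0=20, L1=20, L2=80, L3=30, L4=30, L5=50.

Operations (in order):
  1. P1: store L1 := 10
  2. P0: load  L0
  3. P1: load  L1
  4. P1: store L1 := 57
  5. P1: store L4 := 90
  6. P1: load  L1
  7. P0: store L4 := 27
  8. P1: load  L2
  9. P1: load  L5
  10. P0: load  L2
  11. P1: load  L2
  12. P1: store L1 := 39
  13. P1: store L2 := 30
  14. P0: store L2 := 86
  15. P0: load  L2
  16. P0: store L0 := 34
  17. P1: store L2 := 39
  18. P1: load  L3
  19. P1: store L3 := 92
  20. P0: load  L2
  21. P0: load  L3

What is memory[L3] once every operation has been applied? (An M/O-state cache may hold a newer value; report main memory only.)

step 1: P1: store L1 := 10  ⟶  IM  (L1)  txn=BusRdX  M[L1]=20
step 2: P0: load  L0  ⟶  EI  (L0)  txn=BusRd  M[L0]=20
step 3: P1: load  L1  ⟶  IM  (L1)  txn=∅  M[L1]=20
step 4: P1: store L1 := 57  ⟶  IM  (L1)  txn=∅  M[L1]=20
step 5: P1: store L4 := 90  ⟶  IM  (L4)  txn=BusRdX  M[L4]=30
step 6: P1: load  L1  ⟶  IM  (L1)  txn=∅  M[L1]=20
step 7: P0: store L4 := 27  ⟶  MI  (L4)  txn=BusRdX+Flush  M[L4]=90
step 8: P1: load  L2  ⟶  IE  (L2)  txn=BusRd  M[L2]=80
step 9: P1: load  L5  ⟶  IE  (L5)  txn=BusRd  M[L5]=50
step 10: P0: load  L2  ⟶  SS  (L2)  txn=BusRd  M[L2]=80
step 11: P1: load  L2  ⟶  SS  (L2)  txn=∅  M[L2]=80
step 12: P1: store L1 := 39  ⟶  IM  (L1)  txn=∅  M[L1]=20
step 13: P1: store L2 := 30  ⟶  IM  (L2)  txn=BusUpgr  M[L2]=80
step 14: P0: store L2 := 86  ⟶  MI  (L2)  txn=BusRdX+Flush  M[L2]=30
step 15: P0: load  L2  ⟶  MI  (L2)  txn=∅  M[L2]=30
step 16: P0: store L0 := 34  ⟶  MI  (L0)  txn=∅  M[L0]=20
step 17: P1: store L2 := 39  ⟶  IM  (L2)  txn=BusRdX+Flush  M[L2]=86
step 18: P1: load  L3  ⟶  IE  (L3)  txn=BusRd  M[L3]=30
step 19: P1: store L3 := 92  ⟶  IM  (L3)  txn=∅  M[L3]=30
step 20: P0: load  L2  ⟶  SS  (L2)  txn=BusRd+Flush  M[L2]=39
step 21: P0: load  L3  ⟶  SS  (L3)  txn=BusRd+Flush  M[L3]=92

memory[L3] = 92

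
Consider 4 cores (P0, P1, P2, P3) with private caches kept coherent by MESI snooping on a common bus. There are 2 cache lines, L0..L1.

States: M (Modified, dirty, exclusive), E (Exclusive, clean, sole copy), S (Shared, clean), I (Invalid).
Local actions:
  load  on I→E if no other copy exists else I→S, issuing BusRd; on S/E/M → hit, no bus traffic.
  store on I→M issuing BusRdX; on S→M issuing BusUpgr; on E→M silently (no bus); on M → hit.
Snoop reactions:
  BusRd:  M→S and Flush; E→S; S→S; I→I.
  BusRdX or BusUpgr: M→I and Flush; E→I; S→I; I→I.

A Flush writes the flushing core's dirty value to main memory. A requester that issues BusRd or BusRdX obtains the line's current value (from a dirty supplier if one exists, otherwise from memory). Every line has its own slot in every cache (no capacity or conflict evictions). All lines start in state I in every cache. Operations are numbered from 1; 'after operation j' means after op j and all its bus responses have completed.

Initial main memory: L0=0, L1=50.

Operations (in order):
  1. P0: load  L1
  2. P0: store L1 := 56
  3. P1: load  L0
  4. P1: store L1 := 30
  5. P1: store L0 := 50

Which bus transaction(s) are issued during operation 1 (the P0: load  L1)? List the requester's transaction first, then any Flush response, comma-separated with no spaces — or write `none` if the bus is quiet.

[1] P0: load  L1 | P0:E(50), P1:I, P2:I, P3:I | bus: BusRd
[2] P0: store L1 := 56 | P0:M(56), P1:I, P2:I, P3:I | bus: none
[3] P1: load  L0 | P0:I, P1:E(0), P2:I, P3:I | bus: BusRd
[4] P1: store L1 := 30 | P0:I, P1:M(30), P2:I, P3:I | bus: BusRdX,Flush
[5] P1: store L0 := 50 | P0:I, P1:M(50), P2:I, P3:I | bus: none

bus = BusRd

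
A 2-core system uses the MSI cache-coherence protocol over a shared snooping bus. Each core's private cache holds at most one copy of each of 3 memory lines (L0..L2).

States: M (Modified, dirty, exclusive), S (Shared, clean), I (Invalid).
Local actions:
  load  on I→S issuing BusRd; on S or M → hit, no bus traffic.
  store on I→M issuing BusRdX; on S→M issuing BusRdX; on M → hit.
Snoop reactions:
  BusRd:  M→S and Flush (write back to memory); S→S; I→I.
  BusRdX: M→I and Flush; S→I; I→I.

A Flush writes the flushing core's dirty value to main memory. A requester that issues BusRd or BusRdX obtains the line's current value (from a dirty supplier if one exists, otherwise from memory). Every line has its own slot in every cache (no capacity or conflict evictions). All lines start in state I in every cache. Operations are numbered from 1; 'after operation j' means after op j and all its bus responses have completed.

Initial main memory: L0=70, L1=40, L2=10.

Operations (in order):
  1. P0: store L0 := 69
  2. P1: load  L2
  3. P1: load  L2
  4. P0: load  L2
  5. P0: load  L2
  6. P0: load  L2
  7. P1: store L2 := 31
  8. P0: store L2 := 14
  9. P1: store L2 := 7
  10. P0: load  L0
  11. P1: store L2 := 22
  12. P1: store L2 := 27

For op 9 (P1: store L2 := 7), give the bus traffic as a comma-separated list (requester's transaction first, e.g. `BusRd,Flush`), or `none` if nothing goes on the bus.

bus = BusRdX,Flush

1. P0: store L0 := 69  bus=[BusRdX]  L0: P0=M P1=I  mem[L0]=70
2. P1: load  L2  bus=[BusRd]  L2: P0=I P1=S  mem[L2]=10
3. P1: load  L2  bus=[-]  L2: P0=I P1=S  mem[L2]=10
4. P0: load  L2  bus=[BusRd]  L2: P0=S P1=S  mem[L2]=10
5. P0: load  L2  bus=[-]  L2: P0=S P1=S  mem[L2]=10
6. P0: load  L2  bus=[-]  L2: P0=S P1=S  mem[L2]=10
7. P1: store L2 := 31  bus=[BusRdX]  L2: P0=I P1=M  mem[L2]=10
8. P0: store L2 := 14  bus=[BusRdX,Flush]  L2: P0=M P1=I  mem[L2]=31
9. P1: store L2 := 7  bus=[BusRdX,Flush]  L2: P0=I P1=M  mem[L2]=14
10. P0: load  L0  bus=[-]  L0: P0=M P1=I  mem[L0]=70
11. P1: store L2 := 22  bus=[-]  L2: P0=I P1=M  mem[L2]=14
12. P1: store L2 := 27  bus=[-]  L2: P0=I P1=M  mem[L2]=14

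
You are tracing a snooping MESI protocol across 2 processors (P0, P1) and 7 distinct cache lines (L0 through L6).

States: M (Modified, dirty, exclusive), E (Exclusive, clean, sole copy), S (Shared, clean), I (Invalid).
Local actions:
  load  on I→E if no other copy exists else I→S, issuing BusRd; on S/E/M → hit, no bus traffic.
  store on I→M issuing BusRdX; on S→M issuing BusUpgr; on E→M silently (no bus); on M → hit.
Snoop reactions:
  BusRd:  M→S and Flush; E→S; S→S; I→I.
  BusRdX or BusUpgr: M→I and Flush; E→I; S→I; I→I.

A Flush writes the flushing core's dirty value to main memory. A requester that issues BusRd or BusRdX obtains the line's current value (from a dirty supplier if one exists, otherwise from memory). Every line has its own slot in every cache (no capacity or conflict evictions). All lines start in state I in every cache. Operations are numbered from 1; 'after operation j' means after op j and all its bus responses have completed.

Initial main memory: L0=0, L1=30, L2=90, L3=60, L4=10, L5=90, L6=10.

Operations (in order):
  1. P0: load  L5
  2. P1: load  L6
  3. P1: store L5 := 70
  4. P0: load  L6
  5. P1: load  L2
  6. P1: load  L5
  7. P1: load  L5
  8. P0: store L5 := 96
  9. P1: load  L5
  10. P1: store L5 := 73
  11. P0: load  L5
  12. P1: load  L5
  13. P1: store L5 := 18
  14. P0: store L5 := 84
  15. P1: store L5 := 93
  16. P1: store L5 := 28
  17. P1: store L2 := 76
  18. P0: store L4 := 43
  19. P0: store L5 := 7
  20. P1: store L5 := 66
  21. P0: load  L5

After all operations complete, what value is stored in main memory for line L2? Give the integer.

memory[L2] = 90

1. P0: load  L5  bus=[BusRd]  L5: P0=E P1=I  mem[L5]=90
2. P1: load  L6  bus=[BusRd]  L6: P0=I P1=E  mem[L6]=10
3. P1: store L5 := 70  bus=[BusRdX]  L5: P0=I P1=M  mem[L5]=90
4. P0: load  L6  bus=[BusRd]  L6: P0=S P1=S  mem[L6]=10
5. P1: load  L2  bus=[BusRd]  L2: P0=I P1=E  mem[L2]=90
6. P1: load  L5  bus=[-]  L5: P0=I P1=M  mem[L5]=90
7. P1: load  L5  bus=[-]  L5: P0=I P1=M  mem[L5]=90
8. P0: store L5 := 96  bus=[BusRdX,Flush]  L5: P0=M P1=I  mem[L5]=70
9. P1: load  L5  bus=[BusRd,Flush]  L5: P0=S P1=S  mem[L5]=96
10. P1: store L5 := 73  bus=[BusUpgr]  L5: P0=I P1=M  mem[L5]=96
11. P0: load  L5  bus=[BusRd,Flush]  L5: P0=S P1=S  mem[L5]=73
12. P1: load  L5  bus=[-]  L5: P0=S P1=S  mem[L5]=73
13. P1: store L5 := 18  bus=[BusUpgr]  L5: P0=I P1=M  mem[L5]=73
14. P0: store L5 := 84  bus=[BusRdX,Flush]  L5: P0=M P1=I  mem[L5]=18
15. P1: store L5 := 93  bus=[BusRdX,Flush]  L5: P0=I P1=M  mem[L5]=84
16. P1: store L5 := 28  bus=[-]  L5: P0=I P1=M  mem[L5]=84
17. P1: store L2 := 76  bus=[-]  L2: P0=I P1=M  mem[L2]=90
18. P0: store L4 := 43  bus=[BusRdX]  L4: P0=M P1=I  mem[L4]=10
19. P0: store L5 := 7  bus=[BusRdX,Flush]  L5: P0=M P1=I  mem[L5]=28
20. P1: store L5 := 66  bus=[BusRdX,Flush]  L5: P0=I P1=M  mem[L5]=7
21. P0: load  L5  bus=[BusRd,Flush]  L5: P0=S P1=S  mem[L5]=66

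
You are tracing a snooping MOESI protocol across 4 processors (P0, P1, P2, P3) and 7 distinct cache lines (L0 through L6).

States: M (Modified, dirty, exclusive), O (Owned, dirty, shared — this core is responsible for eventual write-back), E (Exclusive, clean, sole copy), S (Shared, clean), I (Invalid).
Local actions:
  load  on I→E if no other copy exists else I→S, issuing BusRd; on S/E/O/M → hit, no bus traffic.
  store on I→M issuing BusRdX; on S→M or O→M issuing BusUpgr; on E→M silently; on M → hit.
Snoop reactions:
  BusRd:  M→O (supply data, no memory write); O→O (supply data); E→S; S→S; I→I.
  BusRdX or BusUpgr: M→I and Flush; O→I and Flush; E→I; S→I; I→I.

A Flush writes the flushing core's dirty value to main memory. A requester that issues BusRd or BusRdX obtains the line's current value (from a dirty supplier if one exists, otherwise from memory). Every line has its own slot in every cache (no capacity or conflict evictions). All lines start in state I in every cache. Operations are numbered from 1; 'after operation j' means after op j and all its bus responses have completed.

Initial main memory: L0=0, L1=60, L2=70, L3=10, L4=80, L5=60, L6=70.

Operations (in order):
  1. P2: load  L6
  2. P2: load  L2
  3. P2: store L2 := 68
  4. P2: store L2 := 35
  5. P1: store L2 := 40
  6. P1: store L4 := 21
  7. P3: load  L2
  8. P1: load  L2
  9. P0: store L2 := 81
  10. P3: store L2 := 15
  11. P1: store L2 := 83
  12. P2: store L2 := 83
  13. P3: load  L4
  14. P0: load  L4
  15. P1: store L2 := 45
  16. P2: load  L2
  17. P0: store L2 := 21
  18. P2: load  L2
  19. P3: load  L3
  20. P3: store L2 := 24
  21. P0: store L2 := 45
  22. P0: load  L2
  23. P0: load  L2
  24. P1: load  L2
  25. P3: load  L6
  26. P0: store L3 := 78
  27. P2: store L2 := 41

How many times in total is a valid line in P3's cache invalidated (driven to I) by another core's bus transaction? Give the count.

step 1: P2: load  L6  ⟶  IIEI  (L6)  txn=BusRd  M[L6]=70
step 2: P2: load  L2  ⟶  IIEI  (L2)  txn=BusRd  M[L2]=70
step 3: P2: store L2 := 68  ⟶  IIMI  (L2)  txn=∅  M[L2]=70
step 4: P2: store L2 := 35  ⟶  IIMI  (L2)  txn=∅  M[L2]=70
step 5: P1: store L2 := 40  ⟶  IMII  (L2)  txn=BusRdX+Flush  M[L2]=35
step 6: P1: store L4 := 21  ⟶  IMII  (L4)  txn=BusRdX  M[L4]=80
step 7: P3: load  L2  ⟶  IOIS  (L2)  txn=BusRd  M[L2]=35
step 8: P1: load  L2  ⟶  IOIS  (L2)  txn=∅  M[L2]=35
step 9: P0: store L2 := 81  ⟶  MIII  (L2)  txn=BusRdX+Flush  M[L2]=40
step 10: P3: store L2 := 15  ⟶  IIIM  (L2)  txn=BusRdX+Flush  M[L2]=81
step 11: P1: store L2 := 83  ⟶  IMII  (L2)  txn=BusRdX+Flush  M[L2]=15
step 12: P2: store L2 := 83  ⟶  IIMI  (L2)  txn=BusRdX+Flush  M[L2]=83
step 13: P3: load  L4  ⟶  IOIS  (L4)  txn=BusRd  M[L4]=80
step 14: P0: load  L4  ⟶  SOIS  (L4)  txn=BusRd  M[L4]=80
step 15: P1: store L2 := 45  ⟶  IMII  (L2)  txn=BusRdX+Flush  M[L2]=83
step 16: P2: load  L2  ⟶  IOSI  (L2)  txn=BusRd  M[L2]=83
step 17: P0: store L2 := 21  ⟶  MIII  (L2)  txn=BusRdX+Flush  M[L2]=45
step 18: P2: load  L2  ⟶  OISI  (L2)  txn=BusRd  M[L2]=45
step 19: P3: load  L3  ⟶  IIIE  (L3)  txn=BusRd  M[L3]=10
step 20: P3: store L2 := 24  ⟶  IIIM  (L2)  txn=BusRdX+Flush  M[L2]=21
step 21: P0: store L2 := 45  ⟶  MIII  (L2)  txn=BusRdX+Flush  M[L2]=24
step 22: P0: load  L2  ⟶  MIII  (L2)  txn=∅  M[L2]=24
step 23: P0: load  L2  ⟶  MIII  (L2)  txn=∅  M[L2]=24
step 24: P1: load  L2  ⟶  OSII  (L2)  txn=BusRd  M[L2]=24
step 25: P3: load  L6  ⟶  IISS  (L6)  txn=BusRd  M[L6]=70
step 26: P0: store L3 := 78  ⟶  MIII  (L3)  txn=BusRdX  M[L3]=10
step 27: P2: store L2 := 41  ⟶  IIMI  (L2)  txn=BusRdX+Flush  M[L2]=45

invalidations = 4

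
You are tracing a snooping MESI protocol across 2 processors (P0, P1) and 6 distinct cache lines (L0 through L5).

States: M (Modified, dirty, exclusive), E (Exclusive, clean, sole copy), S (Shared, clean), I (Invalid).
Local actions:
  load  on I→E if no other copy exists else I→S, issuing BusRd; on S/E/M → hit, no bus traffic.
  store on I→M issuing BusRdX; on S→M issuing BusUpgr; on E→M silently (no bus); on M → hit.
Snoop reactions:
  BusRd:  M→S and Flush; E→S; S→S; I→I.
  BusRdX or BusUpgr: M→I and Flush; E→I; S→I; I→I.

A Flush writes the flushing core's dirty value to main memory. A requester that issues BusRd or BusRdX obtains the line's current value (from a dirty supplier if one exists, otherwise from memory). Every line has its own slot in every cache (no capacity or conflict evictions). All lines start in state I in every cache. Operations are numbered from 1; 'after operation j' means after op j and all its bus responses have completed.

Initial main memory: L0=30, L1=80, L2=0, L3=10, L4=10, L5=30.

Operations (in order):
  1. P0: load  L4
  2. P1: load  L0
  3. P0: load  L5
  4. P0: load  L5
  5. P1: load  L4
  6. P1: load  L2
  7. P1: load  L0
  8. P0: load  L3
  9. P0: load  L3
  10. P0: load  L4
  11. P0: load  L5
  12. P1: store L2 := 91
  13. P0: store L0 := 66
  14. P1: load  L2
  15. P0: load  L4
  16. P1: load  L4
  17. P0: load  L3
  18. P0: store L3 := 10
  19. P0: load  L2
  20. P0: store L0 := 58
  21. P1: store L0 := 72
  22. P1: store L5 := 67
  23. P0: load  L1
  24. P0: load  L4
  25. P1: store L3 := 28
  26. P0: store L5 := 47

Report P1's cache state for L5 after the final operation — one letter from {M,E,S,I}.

1. P0: load  L4  bus=[BusRd]  L4: P0=E P1=I  mem[L4]=10
2. P1: load  L0  bus=[BusRd]  L0: P0=I P1=E  mem[L0]=30
3. P0: load  L5  bus=[BusRd]  L5: P0=E P1=I  mem[L5]=30
4. P0: load  L5  bus=[-]  L5: P0=E P1=I  mem[L5]=30
5. P1: load  L4  bus=[BusRd]  L4: P0=S P1=S  mem[L4]=10
6. P1: load  L2  bus=[BusRd]  L2: P0=I P1=E  mem[L2]=0
7. P1: load  L0  bus=[-]  L0: P0=I P1=E  mem[L0]=30
8. P0: load  L3  bus=[BusRd]  L3: P0=E P1=I  mem[L3]=10
9. P0: load  L3  bus=[-]  L3: P0=E P1=I  mem[L3]=10
10. P0: load  L4  bus=[-]  L4: P0=S P1=S  mem[L4]=10
11. P0: load  L5  bus=[-]  L5: P0=E P1=I  mem[L5]=30
12. P1: store L2 := 91  bus=[-]  L2: P0=I P1=M  mem[L2]=0
13. P0: store L0 := 66  bus=[BusRdX]  L0: P0=M P1=I  mem[L0]=30
14. P1: load  L2  bus=[-]  L2: P0=I P1=M  mem[L2]=0
15. P0: load  L4  bus=[-]  L4: P0=S P1=S  mem[L4]=10
16. P1: load  L4  bus=[-]  L4: P0=S P1=S  mem[L4]=10
17. P0: load  L3  bus=[-]  L3: P0=E P1=I  mem[L3]=10
18. P0: store L3 := 10  bus=[-]  L3: P0=M P1=I  mem[L3]=10
19. P0: load  L2  bus=[BusRd,Flush]  L2: P0=S P1=S  mem[L2]=91
20. P0: store L0 := 58  bus=[-]  L0: P0=M P1=I  mem[L0]=30
21. P1: store L0 := 72  bus=[BusRdX,Flush]  L0: P0=I P1=M  mem[L0]=58
22. P1: store L5 := 67  bus=[BusRdX]  L5: P0=I P1=M  mem[L5]=30
23. P0: load  L1  bus=[BusRd]  L1: P0=E P1=I  mem[L1]=80
24. P0: load  L4  bus=[-]  L4: P0=S P1=S  mem[L4]=10
25. P1: store L3 := 28  bus=[BusRdX,Flush]  L3: P0=I P1=M  mem[L3]=10
26. P0: store L5 := 47  bus=[BusRdX,Flush]  L5: P0=M P1=I  mem[L5]=67

state = I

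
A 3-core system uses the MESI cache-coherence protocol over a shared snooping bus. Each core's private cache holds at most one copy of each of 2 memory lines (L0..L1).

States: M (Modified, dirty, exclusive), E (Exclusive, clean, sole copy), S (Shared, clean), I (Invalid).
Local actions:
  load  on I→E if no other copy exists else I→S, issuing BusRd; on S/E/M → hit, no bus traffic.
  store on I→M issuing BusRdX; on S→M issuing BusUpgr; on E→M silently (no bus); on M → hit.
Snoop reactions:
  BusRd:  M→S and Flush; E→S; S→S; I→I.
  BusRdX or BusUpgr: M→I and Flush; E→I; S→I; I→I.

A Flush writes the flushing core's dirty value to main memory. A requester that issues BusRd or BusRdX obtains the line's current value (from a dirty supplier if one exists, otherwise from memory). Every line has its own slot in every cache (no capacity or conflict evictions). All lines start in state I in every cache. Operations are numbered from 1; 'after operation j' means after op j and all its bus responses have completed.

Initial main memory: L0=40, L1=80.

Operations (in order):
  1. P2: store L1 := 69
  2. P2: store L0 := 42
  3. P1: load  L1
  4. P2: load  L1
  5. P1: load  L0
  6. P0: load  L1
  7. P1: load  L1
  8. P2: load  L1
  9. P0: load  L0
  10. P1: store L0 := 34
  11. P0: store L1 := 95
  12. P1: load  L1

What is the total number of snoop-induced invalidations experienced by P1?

invalidations = 1

step 1: P2: store L1 := 69  ⟶  IIM  (L1)  txn=BusRdX  M[L1]=80
step 2: P2: store L0 := 42  ⟶  IIM  (L0)  txn=BusRdX  M[L0]=40
step 3: P1: load  L1  ⟶  ISS  (L1)  txn=BusRd+Flush  M[L1]=69
step 4: P2: load  L1  ⟶  ISS  (L1)  txn=∅  M[L1]=69
step 5: P1: load  L0  ⟶  ISS  (L0)  txn=BusRd+Flush  M[L0]=42
step 6: P0: load  L1  ⟶  SSS  (L1)  txn=BusRd  M[L1]=69
step 7: P1: load  L1  ⟶  SSS  (L1)  txn=∅  M[L1]=69
step 8: P2: load  L1  ⟶  SSS  (L1)  txn=∅  M[L1]=69
step 9: P0: load  L0  ⟶  SSS  (L0)  txn=BusRd  M[L0]=42
step 10: P1: store L0 := 34  ⟶  IMI  (L0)  txn=BusUpgr  M[L0]=42
step 11: P0: store L1 := 95  ⟶  MII  (L1)  txn=BusUpgr  M[L1]=69
step 12: P1: load  L1  ⟶  SSI  (L1)  txn=BusRd+Flush  M[L1]=95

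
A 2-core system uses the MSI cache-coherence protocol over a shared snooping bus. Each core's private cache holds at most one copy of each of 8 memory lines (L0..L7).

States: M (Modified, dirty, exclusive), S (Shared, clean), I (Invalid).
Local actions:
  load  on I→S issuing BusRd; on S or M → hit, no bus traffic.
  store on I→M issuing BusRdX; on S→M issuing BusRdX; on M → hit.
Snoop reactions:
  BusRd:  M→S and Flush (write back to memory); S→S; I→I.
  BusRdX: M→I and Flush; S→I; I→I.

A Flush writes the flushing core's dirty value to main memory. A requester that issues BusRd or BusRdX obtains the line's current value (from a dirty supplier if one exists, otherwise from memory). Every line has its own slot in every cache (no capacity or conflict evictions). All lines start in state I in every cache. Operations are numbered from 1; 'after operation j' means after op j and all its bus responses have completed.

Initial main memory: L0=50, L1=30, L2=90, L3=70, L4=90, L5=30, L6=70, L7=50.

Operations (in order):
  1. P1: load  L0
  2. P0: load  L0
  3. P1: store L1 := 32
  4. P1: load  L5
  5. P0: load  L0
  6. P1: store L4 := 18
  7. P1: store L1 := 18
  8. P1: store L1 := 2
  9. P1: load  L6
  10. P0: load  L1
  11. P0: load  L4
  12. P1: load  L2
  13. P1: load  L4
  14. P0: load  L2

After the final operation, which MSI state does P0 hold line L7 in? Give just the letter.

state = I

  op1 P1: load  L0 → I/S on L0; bus BusRd; mem=50
  op2 P0: load  L0 → S/S on L0; bus BusRd; mem=50
  op3 P1: store L1 := 32 → I/M on L1; bus BusRdX; mem=30
  op4 P1: load  L5 → I/S on L5; bus BusRd; mem=30
  op5 P0: load  L0 → S/S on L0; bus (none); mem=50
  op6 P1: store L4 := 18 → I/M on L4; bus BusRdX; mem=90
  op7 P1: store L1 := 18 → I/M on L1; bus (none); mem=30
  op8 P1: store L1 := 2 → I/M on L1; bus (none); mem=30
  op9 P1: load  L6 → I/S on L6; bus BusRd; mem=70
  op10 P0: load  L1 → S/S on L1; bus BusRd Flush; mem=2
  op11 P0: load  L4 → S/S on L4; bus BusRd Flush; mem=18
  op12 P1: load  L2 → I/S on L2; bus BusRd; mem=90
  op13 P1: load  L4 → S/S on L4; bus (none); mem=18
  op14 P0: load  L2 → S/S on L2; bus BusRd; mem=90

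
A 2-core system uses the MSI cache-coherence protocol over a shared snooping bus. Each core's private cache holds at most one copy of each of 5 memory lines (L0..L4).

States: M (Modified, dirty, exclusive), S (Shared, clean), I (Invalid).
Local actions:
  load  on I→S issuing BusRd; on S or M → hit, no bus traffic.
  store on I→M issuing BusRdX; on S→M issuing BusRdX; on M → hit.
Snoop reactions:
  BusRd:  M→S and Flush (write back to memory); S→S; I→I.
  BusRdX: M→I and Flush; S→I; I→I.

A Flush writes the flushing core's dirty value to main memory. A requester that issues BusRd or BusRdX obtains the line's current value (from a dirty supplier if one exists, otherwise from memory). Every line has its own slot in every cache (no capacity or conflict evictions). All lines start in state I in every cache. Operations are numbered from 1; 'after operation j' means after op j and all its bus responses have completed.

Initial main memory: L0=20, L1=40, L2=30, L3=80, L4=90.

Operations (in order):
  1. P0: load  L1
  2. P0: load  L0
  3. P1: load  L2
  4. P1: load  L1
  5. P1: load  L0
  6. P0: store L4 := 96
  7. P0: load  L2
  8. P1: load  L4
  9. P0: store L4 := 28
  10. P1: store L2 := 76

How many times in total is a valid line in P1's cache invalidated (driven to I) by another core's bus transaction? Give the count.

invalidations = 1

1. P0: load  L1  bus=[BusRd]  L1: P0=S P1=I  mem[L1]=40
2. P0: load  L0  bus=[BusRd]  L0: P0=S P1=I  mem[L0]=20
3. P1: load  L2  bus=[BusRd]  L2: P0=I P1=S  mem[L2]=30
4. P1: load  L1  bus=[BusRd]  L1: P0=S P1=S  mem[L1]=40
5. P1: load  L0  bus=[BusRd]  L0: P0=S P1=S  mem[L0]=20
6. P0: store L4 := 96  bus=[BusRdX]  L4: P0=M P1=I  mem[L4]=90
7. P0: load  L2  bus=[BusRd]  L2: P0=S P1=S  mem[L2]=30
8. P1: load  L4  bus=[BusRd,Flush]  L4: P0=S P1=S  mem[L4]=96
9. P0: store L4 := 28  bus=[BusRdX]  L4: P0=M P1=I  mem[L4]=96
10. P1: store L2 := 76  bus=[BusRdX]  L2: P0=I P1=M  mem[L2]=30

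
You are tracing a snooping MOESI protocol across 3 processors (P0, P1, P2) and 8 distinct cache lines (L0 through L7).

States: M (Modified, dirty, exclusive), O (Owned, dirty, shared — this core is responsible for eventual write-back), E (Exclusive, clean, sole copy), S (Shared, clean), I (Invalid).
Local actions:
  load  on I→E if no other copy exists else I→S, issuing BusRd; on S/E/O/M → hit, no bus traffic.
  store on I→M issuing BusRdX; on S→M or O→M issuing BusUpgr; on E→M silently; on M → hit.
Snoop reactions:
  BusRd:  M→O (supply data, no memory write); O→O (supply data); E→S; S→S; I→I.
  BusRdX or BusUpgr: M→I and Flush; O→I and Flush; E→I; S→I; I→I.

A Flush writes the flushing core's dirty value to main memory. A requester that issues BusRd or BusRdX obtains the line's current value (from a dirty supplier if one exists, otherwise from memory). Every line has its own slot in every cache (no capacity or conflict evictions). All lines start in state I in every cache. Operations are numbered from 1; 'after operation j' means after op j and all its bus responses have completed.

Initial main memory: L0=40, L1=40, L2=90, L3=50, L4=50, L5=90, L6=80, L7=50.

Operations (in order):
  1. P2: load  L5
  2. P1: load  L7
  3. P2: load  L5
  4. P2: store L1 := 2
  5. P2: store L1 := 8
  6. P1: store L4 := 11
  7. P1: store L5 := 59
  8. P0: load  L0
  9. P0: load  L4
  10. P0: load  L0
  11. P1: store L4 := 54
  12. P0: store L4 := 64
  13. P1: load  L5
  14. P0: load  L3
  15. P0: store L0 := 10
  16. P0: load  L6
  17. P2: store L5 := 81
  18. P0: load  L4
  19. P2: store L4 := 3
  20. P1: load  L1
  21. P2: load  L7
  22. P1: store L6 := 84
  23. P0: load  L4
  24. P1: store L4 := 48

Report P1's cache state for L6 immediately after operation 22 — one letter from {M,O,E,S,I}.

1. P2: load  L5  bus=[BusRd]  L5: P0=I P1=I P2=E  mem[L5]=90
2. P1: load  L7  bus=[BusRd]  L7: P0=I P1=E P2=I  mem[L7]=50
3. P2: load  L5  bus=[-]  L5: P0=I P1=I P2=E  mem[L5]=90
4. P2: store L1 := 2  bus=[BusRdX]  L1: P0=I P1=I P2=M  mem[L1]=40
5. P2: store L1 := 8  bus=[-]  L1: P0=I P1=I P2=M  mem[L1]=40
6. P1: store L4 := 11  bus=[BusRdX]  L4: P0=I P1=M P2=I  mem[L4]=50
7. P1: store L5 := 59  bus=[BusRdX]  L5: P0=I P1=M P2=I  mem[L5]=90
8. P0: load  L0  bus=[BusRd]  L0: P0=E P1=I P2=I  mem[L0]=40
9. P0: load  L4  bus=[BusRd]  L4: P0=S P1=O P2=I  mem[L4]=50
10. P0: load  L0  bus=[-]  L0: P0=E P1=I P2=I  mem[L0]=40
11. P1: store L4 := 54  bus=[BusUpgr]  L4: P0=I P1=M P2=I  mem[L4]=50
12. P0: store L4 := 64  bus=[BusRdX,Flush]  L4: P0=M P1=I P2=I  mem[L4]=54
13. P1: load  L5  bus=[-]  L5: P0=I P1=M P2=I  mem[L5]=90
14. P0: load  L3  bus=[BusRd]  L3: P0=E P1=I P2=I  mem[L3]=50
15. P0: store L0 := 10  bus=[-]  L0: P0=M P1=I P2=I  mem[L0]=40
16. P0: load  L6  bus=[BusRd]  L6: P0=E P1=I P2=I  mem[L6]=80
17. P2: store L5 := 81  bus=[BusRdX,Flush]  L5: P0=I P1=I P2=M  mem[L5]=59
18. P0: load  L4  bus=[-]  L4: P0=M P1=I P2=I  mem[L4]=54
19. P2: store L4 := 3  bus=[BusRdX,Flush]  L4: P0=I P1=I P2=M  mem[L4]=64
20. P1: load  L1  bus=[BusRd]  L1: P0=I P1=S P2=O  mem[L1]=40
21. P2: load  L7  bus=[BusRd]  L7: P0=I P1=S P2=S  mem[L7]=50
22. P1: store L6 := 84  bus=[BusRdX]  L6: P0=I P1=M P2=I  mem[L6]=80
23. P0: load  L4  bus=[BusRd]  L4: P0=S P1=I P2=O  mem[L4]=64
24. P1: store L4 := 48  bus=[BusRdX,Flush]  L4: P0=I P1=M P2=I  mem[L4]=3

state = M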